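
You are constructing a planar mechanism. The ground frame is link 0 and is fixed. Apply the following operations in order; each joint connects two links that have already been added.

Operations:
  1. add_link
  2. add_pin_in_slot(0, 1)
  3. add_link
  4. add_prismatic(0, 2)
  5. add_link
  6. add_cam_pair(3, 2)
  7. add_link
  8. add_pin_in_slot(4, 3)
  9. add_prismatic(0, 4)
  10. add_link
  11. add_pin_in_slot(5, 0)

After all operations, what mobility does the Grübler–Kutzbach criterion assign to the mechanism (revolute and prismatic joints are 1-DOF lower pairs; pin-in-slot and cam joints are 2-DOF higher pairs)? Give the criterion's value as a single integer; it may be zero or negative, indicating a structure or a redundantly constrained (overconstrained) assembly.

ground; <1,0,0>
#1 <2,0,0>
PS:0↔1 J2 <2,0,1>
#2 <3,0,1>
P:0↔2 J1 <3,1,1>
#3 <4,1,1>
C:3↔2 J2 <4,1,2>
#4 <5,1,2>
PS:4↔3 J2 <5,1,3>
P:0↔4 J1 <5,2,3>
#5 <6,2,3>
PS:5↔0 J2 <6,2,4>
3×5 − 2×2 − 1×4 = 7

M = 7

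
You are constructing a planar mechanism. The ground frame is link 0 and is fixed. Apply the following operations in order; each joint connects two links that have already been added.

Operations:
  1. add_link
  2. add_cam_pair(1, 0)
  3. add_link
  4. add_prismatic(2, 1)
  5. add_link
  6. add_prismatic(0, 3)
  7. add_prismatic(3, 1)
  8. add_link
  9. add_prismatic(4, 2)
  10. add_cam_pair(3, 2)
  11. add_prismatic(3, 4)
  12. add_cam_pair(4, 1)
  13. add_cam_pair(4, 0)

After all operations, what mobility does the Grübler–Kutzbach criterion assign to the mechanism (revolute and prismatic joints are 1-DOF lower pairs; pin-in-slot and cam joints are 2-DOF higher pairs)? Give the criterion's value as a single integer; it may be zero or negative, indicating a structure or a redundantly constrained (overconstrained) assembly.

(L,J1,J2)=(1,0,0); link0 fixed
link1: (2,0,0)
C 1-0 [J2]: (2,0,1)
link2: (3,0,1)
P 2-1 [J1]: (3,1,1)
link3: (4,1,1)
P 0-3 [J1]: (4,2,1)
P 3-1 [J1]: (4,3,1)
link4: (5,3,1)
P 4-2 [J1]: (5,4,1)
C 3-2 [J2]: (5,4,2)
P 3-4 [J1]: (5,5,2)
C 4-1 [J2]: (5,5,3)
C 4-0 [J2]: (5,5,4)
Grübler: 3·4 − 2·5 − 4 = -2

M = -2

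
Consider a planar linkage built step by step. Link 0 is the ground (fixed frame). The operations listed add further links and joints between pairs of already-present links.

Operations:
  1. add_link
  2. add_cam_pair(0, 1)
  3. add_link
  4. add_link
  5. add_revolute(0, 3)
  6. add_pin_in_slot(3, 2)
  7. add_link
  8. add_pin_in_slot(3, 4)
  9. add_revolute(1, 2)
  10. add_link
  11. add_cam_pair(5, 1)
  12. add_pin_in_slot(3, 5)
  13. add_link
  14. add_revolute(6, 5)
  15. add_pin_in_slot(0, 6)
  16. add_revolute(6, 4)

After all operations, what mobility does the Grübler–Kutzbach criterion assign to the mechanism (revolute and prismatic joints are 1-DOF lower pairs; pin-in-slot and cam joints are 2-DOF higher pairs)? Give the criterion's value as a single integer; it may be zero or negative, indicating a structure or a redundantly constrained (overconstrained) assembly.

M = 4

[1;0;0] (link 0 is ground)
L+ [2;0;0]
C(0,1)∈J2 [2;0;1]
L+ [3;0;1]
L+ [4;0;1]
R(0,3)∈J1 [4;1;1]
PS(3,2)∈J2 [4;1;2]
L+ [5;1;2]
PS(3,4)∈J2 [5;1;3]
R(1,2)∈J1 [5;2;3]
L+ [6;2;3]
C(5,1)∈J2 [6;2;4]
PS(3,5)∈J2 [6;2;5]
L+ [7;2;5]
R(6,5)∈J1 [7;3;5]
PS(0,6)∈J2 [7;3;6]
R(6,4)∈J1 [7;4;6]
mobility = 18 − 8 − 6 = 4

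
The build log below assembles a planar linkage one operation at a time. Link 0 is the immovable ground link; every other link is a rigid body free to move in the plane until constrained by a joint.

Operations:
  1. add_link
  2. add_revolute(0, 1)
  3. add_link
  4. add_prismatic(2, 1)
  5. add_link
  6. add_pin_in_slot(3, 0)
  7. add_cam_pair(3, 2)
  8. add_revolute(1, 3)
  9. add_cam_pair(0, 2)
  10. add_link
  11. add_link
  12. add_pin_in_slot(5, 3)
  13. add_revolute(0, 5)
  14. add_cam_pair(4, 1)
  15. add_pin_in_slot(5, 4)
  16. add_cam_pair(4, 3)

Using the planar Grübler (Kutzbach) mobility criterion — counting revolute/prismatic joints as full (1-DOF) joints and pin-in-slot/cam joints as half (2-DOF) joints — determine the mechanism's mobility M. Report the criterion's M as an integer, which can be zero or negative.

ground; <1,0,0>
#1 <2,0,0>
R:0↔1 J1 <2,1,0>
#2 <3,1,0>
P:2↔1 J1 <3,2,0>
#3 <4,2,0>
PS:3↔0 J2 <4,2,1>
C:3↔2 J2 <4,2,2>
R:1↔3 J1 <4,3,2>
C:0↔2 J2 <4,3,3>
#4 <5,3,3>
#5 <6,3,3>
PS:5↔3 J2 <6,3,4>
R:0↔5 J1 <6,4,4>
C:4↔1 J2 <6,4,5>
PS:5↔4 J2 <6,4,6>
C:4↔3 J2 <6,4,7>
3×5 − 2×4 − 1×7 = 0

M = 0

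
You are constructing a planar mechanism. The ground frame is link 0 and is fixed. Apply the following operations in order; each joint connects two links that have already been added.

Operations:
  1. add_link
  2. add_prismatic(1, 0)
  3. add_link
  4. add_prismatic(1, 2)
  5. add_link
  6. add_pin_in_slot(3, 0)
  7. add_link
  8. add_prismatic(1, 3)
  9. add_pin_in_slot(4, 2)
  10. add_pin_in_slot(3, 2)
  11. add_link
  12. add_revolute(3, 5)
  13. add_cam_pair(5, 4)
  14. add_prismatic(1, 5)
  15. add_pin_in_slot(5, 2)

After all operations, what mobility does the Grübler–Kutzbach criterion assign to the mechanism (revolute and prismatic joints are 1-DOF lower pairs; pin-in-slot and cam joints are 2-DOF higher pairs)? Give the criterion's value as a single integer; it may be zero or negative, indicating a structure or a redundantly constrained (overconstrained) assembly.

L=1 J1=0 J2=0
add link → L=2 J1=0 J2=0
P@1,0 dof=1 J1 → L=2 J1=1 J2=0
add link → L=3 J1=1 J2=0
P@1,2 dof=1 J1 → L=3 J1=2 J2=0
add link → L=4 J1=2 J2=0
PS@3,0 dof=2 J2 → L=4 J1=2 J2=1
add link → L=5 J1=2 J2=1
P@1,3 dof=1 J1 → L=5 J1=3 J2=1
PS@4,2 dof=2 J2 → L=5 J1=3 J2=2
PS@3,2 dof=2 J2 → L=5 J1=3 J2=3
add link → L=6 J1=3 J2=3
R@3,5 dof=1 J1 → L=6 J1=4 J2=3
C@5,4 dof=2 J2 → L=6 J1=4 J2=4
P@1,5 dof=1 J1 → L=6 J1=5 J2=4
PS@5,2 dof=2 J2 → L=6 J1=5 J2=5
M=3(L−1)−2J1−J2=3·5−2·5−5=0

M = 0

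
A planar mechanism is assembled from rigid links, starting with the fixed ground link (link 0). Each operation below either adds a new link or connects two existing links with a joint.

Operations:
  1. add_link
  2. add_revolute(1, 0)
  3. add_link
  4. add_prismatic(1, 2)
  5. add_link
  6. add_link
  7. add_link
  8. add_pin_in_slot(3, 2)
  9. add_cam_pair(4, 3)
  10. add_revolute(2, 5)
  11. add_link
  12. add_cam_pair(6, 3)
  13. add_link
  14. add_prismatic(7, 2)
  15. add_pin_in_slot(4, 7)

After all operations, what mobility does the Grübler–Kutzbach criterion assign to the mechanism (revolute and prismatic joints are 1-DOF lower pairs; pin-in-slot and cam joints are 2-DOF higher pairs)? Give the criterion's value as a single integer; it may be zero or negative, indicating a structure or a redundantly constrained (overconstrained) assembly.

[1;0;0] (link 0 is ground)
L+ [2;0;0]
R(1,0)∈J1 [2;1;0]
L+ [3;1;0]
P(1,2)∈J1 [3;2;0]
L+ [4;2;0]
L+ [5;2;0]
L+ [6;2;0]
PS(3,2)∈J2 [6;2;1]
C(4,3)∈J2 [6;2;2]
R(2,5)∈J1 [6;3;2]
L+ [7;3;2]
C(6,3)∈J2 [7;3;3]
L+ [8;3;3]
P(7,2)∈J1 [8;4;3]
PS(4,7)∈J2 [8;4;4]
mobility = 21 − 8 − 4 = 9

M = 9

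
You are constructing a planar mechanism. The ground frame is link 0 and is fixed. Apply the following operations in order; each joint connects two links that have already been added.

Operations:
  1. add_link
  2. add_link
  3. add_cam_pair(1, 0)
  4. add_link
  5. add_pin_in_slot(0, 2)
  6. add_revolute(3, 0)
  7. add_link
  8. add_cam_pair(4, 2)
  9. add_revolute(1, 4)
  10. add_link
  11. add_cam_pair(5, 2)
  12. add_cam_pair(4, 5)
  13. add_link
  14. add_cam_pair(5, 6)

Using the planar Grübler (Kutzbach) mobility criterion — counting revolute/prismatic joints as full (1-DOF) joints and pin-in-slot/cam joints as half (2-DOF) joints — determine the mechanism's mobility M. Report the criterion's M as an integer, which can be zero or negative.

ground; <1,0,0>
#1 <2,0,0>
#2 <3,0,0>
C:1↔0 J2 <3,0,1>
#3 <4,0,1>
PS:0↔2 J2 <4,0,2>
R:3↔0 J1 <4,1,2>
#4 <5,1,2>
C:4↔2 J2 <5,1,3>
R:1↔4 J1 <5,2,3>
#5 <6,2,3>
C:5↔2 J2 <6,2,4>
C:4↔5 J2 <6,2,5>
#6 <7,2,5>
C:5↔6 J2 <7,2,6>
3×6 − 2×2 − 1×6 = 8

M = 8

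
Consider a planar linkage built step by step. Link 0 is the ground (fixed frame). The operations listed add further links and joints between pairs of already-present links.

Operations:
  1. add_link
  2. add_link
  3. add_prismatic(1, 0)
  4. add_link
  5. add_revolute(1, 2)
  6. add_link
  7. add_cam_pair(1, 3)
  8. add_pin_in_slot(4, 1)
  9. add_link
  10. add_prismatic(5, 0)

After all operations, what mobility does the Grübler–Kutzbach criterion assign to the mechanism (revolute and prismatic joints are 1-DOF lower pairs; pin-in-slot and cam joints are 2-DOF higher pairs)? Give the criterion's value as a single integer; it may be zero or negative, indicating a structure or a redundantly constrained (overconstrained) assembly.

ground; <1,0,0>
#1 <2,0,0>
#2 <3,0,0>
P:1↔0 J1 <3,1,0>
#3 <4,1,0>
R:1↔2 J1 <4,2,0>
#4 <5,2,0>
C:1↔3 J2 <5,2,1>
PS:4↔1 J2 <5,2,2>
#5 <6,2,2>
P:5↔0 J1 <6,3,2>
3×5 − 2×3 − 1×2 = 7

M = 7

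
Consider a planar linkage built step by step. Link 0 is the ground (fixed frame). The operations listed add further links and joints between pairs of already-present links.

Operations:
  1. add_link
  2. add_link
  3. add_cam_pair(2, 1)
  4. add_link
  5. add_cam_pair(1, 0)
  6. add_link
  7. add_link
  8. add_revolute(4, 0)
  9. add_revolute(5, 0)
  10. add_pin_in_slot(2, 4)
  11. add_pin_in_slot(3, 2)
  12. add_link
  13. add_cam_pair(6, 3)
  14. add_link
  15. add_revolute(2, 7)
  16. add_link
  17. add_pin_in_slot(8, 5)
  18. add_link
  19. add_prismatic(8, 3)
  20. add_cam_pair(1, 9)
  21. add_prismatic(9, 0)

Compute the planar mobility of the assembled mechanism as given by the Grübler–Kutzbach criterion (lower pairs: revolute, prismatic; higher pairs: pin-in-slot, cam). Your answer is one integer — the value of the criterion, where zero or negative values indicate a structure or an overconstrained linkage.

M = 10

(L,J1,J2)=(1,0,0); link0 fixed
link1: (2,0,0)
link2: (3,0,0)
C 2-1 [J2]: (3,0,1)
link3: (4,0,1)
C 1-0 [J2]: (4,0,2)
link4: (5,0,2)
link5: (6,0,2)
R 4-0 [J1]: (6,1,2)
R 5-0 [J1]: (6,2,2)
PS 2-4 [J2]: (6,2,3)
PS 3-2 [J2]: (6,2,4)
link6: (7,2,4)
C 6-3 [J2]: (7,2,5)
link7: (8,2,5)
R 2-7 [J1]: (8,3,5)
link8: (9,3,5)
PS 8-5 [J2]: (9,3,6)
link9: (10,3,6)
P 8-3 [J1]: (10,4,6)
C 1-9 [J2]: (10,4,7)
P 9-0 [J1]: (10,5,7)
Grübler: 3·9 − 2·5 − 7 = 10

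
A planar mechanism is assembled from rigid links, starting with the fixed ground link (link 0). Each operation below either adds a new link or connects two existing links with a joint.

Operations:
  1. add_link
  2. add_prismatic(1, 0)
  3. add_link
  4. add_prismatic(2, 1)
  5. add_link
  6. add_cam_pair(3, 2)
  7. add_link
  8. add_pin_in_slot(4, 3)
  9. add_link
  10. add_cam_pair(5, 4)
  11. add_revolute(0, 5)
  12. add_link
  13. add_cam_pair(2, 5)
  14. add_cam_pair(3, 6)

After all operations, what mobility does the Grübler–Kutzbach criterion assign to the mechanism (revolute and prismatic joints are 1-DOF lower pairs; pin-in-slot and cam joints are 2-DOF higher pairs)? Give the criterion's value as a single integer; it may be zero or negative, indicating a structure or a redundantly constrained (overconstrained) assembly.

(L,J1,J2)=(1,0,0); link0 fixed
link1: (2,0,0)
P 1-0 [J1]: (2,1,0)
link2: (3,1,0)
P 2-1 [J1]: (3,2,0)
link3: (4,2,0)
C 3-2 [J2]: (4,2,1)
link4: (5,2,1)
PS 4-3 [J2]: (5,2,2)
link5: (6,2,2)
C 5-4 [J2]: (6,2,3)
R 0-5 [J1]: (6,3,3)
link6: (7,3,3)
C 2-5 [J2]: (7,3,4)
C 3-6 [J2]: (7,3,5)
Grübler: 3·6 − 2·3 − 5 = 7

M = 7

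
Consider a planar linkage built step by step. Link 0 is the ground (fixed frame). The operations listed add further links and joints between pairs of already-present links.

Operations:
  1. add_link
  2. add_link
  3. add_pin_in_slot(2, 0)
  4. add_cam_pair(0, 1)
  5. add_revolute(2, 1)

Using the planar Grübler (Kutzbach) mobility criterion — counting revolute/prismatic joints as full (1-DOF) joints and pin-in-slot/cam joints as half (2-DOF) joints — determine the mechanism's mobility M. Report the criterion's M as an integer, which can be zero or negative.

[1;0;0] (link 0 is ground)
L+ [2;0;0]
L+ [3;0;0]
PS(2,0)∈J2 [3;0;1]
C(0,1)∈J2 [3;0;2]
R(2,1)∈J1 [3;1;2]
mobility = 6 − 2 − 2 = 2

M = 2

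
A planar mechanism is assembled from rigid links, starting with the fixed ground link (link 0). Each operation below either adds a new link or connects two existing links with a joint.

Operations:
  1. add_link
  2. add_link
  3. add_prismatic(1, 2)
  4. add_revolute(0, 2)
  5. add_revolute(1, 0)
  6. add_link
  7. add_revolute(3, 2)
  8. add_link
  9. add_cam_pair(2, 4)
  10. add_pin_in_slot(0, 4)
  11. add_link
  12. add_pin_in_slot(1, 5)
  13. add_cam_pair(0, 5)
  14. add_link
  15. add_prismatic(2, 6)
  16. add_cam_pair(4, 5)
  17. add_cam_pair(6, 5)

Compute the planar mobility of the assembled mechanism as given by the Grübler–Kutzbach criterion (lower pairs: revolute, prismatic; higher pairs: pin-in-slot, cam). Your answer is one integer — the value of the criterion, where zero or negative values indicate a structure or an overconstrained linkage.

M = 2

link 0 = ground. State L|J1|J2 = 1|0|0
+link1  2|0|0
+link2  3|0|0
P(1,2) f=1→J1  3|1|0
R(0,2) f=1→J1  3|2|0
R(1,0) f=1→J1  3|3|0
+link3  4|3|0
R(3,2) f=1→J1  4|4|0
+link4  5|4|0
C(2,4) f=2→J2  5|4|1
PS(0,4) f=2→J2  5|4|2
+link5  6|4|2
PS(1,5) f=2→J2  6|4|3
C(0,5) f=2→J2  6|4|4
+link6  7|4|4
P(2,6) f=1→J1  7|5|4
C(4,5) f=2→J2  7|5|5
C(6,5) f=2→J2  7|5|6
M = 3(7−1)−2·5−6 = 18−10−6 = 2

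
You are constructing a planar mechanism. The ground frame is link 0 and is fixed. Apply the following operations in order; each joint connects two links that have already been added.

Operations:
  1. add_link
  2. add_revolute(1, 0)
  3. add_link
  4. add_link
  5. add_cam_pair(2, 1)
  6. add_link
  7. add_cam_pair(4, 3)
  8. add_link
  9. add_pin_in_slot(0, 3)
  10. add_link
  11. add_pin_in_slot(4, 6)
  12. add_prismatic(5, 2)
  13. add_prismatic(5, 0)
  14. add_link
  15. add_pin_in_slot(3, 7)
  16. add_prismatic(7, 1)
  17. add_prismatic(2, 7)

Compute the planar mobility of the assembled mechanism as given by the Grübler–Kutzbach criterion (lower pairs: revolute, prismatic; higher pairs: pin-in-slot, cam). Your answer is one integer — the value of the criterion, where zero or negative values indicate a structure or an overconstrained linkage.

link 0 = ground. State L|J1|J2 = 1|0|0
+link1  2|0|0
R(1,0) f=1→J1  2|1|0
+link2  3|1|0
+link3  4|1|0
C(2,1) f=2→J2  4|1|1
+link4  5|1|1
C(4,3) f=2→J2  5|1|2
+link5  6|1|2
PS(0,3) f=2→J2  6|1|3
+link6  7|1|3
PS(4,6) f=2→J2  7|1|4
P(5,2) f=1→J1  7|2|4
P(5,0) f=1→J1  7|3|4
+link7  8|3|4
PS(3,7) f=2→J2  8|3|5
P(7,1) f=1→J1  8|4|5
P(2,7) f=1→J1  8|5|5
M = 3(8−1)−2·5−5 = 21−10−5 = 6

M = 6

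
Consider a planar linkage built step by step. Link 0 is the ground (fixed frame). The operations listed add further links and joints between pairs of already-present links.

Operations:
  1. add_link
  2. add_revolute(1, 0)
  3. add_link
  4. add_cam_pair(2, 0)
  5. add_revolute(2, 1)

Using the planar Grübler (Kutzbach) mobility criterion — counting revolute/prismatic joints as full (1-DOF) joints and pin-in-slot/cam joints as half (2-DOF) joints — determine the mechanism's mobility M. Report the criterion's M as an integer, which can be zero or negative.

ground; <1,0,0>
#1 <2,0,0>
R:1↔0 J1 <2,1,0>
#2 <3,1,0>
C:2↔0 J2 <3,1,1>
R:2↔1 J1 <3,2,1>
3×2 − 2×2 − 1×1 = 1

M = 1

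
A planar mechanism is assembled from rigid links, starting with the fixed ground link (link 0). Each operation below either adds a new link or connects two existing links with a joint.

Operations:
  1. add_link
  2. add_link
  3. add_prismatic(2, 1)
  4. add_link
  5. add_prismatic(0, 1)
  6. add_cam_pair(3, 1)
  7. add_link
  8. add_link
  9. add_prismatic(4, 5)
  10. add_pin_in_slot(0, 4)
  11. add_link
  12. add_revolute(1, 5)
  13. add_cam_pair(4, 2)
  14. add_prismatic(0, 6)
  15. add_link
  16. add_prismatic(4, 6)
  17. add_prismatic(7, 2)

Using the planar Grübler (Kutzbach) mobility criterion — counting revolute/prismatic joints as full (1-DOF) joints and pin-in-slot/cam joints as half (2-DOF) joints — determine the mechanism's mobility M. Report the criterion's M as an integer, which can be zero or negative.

[1;0;0] (link 0 is ground)
L+ [2;0;0]
L+ [3;0;0]
P(2,1)∈J1 [3;1;0]
L+ [4;1;0]
P(0,1)∈J1 [4;2;0]
C(3,1)∈J2 [4;2;1]
L+ [5;2;1]
L+ [6;2;1]
P(4,5)∈J1 [6;3;1]
PS(0,4)∈J2 [6;3;2]
L+ [7;3;2]
R(1,5)∈J1 [7;4;2]
C(4,2)∈J2 [7;4;3]
P(0,6)∈J1 [7;5;3]
L+ [8;5;3]
P(4,6)∈J1 [8;6;3]
P(7,2)∈J1 [8;7;3]
mobility = 21 − 14 − 3 = 4

M = 4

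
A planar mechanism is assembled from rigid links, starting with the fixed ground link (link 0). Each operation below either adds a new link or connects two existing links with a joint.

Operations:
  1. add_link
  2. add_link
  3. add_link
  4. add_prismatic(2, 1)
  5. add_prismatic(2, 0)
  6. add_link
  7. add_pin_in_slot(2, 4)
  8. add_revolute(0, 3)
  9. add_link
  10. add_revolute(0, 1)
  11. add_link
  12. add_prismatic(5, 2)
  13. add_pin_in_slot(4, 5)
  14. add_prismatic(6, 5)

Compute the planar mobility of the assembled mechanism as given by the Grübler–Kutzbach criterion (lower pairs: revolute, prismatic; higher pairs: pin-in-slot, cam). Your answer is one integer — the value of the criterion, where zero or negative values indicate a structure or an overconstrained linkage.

M = 4

[1;0;0] (link 0 is ground)
L+ [2;0;0]
L+ [3;0;0]
L+ [4;0;0]
P(2,1)∈J1 [4;1;0]
P(2,0)∈J1 [4;2;0]
L+ [5;2;0]
PS(2,4)∈J2 [5;2;1]
R(0,3)∈J1 [5;3;1]
L+ [6;3;1]
R(0,1)∈J1 [6;4;1]
L+ [7;4;1]
P(5,2)∈J1 [7;5;1]
PS(4,5)∈J2 [7;5;2]
P(6,5)∈J1 [7;6;2]
mobility = 18 − 12 − 2 = 4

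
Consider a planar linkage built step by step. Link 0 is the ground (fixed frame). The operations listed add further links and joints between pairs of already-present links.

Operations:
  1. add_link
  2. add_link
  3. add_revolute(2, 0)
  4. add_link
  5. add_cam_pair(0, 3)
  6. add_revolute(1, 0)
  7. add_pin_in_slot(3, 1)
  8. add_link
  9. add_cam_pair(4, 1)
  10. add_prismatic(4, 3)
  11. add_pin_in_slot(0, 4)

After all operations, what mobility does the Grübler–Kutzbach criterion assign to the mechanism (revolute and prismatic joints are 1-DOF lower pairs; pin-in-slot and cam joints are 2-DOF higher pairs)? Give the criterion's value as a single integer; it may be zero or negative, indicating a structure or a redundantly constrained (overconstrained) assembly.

M = 2

L=1 J1=0 J2=0
add link → L=2 J1=0 J2=0
add link → L=3 J1=0 J2=0
R@2,0 dof=1 J1 → L=3 J1=1 J2=0
add link → L=4 J1=1 J2=0
C@0,3 dof=2 J2 → L=4 J1=1 J2=1
R@1,0 dof=1 J1 → L=4 J1=2 J2=1
PS@3,1 dof=2 J2 → L=4 J1=2 J2=2
add link → L=5 J1=2 J2=2
C@4,1 dof=2 J2 → L=5 J1=2 J2=3
P@4,3 dof=1 J1 → L=5 J1=3 J2=3
PS@0,4 dof=2 J2 → L=5 J1=3 J2=4
M=3(L−1)−2J1−J2=3·4−2·3−4=2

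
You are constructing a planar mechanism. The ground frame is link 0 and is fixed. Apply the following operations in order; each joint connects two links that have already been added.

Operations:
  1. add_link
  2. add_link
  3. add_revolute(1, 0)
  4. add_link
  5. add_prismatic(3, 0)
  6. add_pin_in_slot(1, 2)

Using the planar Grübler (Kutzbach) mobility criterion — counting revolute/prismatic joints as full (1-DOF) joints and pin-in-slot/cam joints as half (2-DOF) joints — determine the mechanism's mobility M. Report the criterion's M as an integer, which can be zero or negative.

link 0 = ground. State L|J1|J2 = 1|0|0
+link1  2|0|0
+link2  3|0|0
R(1,0) f=1→J1  3|1|0
+link3  4|1|0
P(3,0) f=1→J1  4|2|0
PS(1,2) f=2→J2  4|2|1
M = 3(4−1)−2·2−1 = 9−4−1 = 4

M = 4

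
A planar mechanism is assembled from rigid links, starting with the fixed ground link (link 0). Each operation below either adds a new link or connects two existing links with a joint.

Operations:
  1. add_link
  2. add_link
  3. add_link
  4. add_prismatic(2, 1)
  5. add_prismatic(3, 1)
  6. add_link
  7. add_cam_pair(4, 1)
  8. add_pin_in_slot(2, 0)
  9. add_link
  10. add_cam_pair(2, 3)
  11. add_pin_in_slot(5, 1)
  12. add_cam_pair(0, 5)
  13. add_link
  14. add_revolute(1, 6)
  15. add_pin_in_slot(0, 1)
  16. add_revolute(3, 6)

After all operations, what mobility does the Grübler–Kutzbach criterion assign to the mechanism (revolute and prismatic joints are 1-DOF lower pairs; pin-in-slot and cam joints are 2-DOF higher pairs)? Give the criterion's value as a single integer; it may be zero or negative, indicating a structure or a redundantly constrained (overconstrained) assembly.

L=1 J1=0 J2=0
add link → L=2 J1=0 J2=0
add link → L=3 J1=0 J2=0
add link → L=4 J1=0 J2=0
P@2,1 dof=1 J1 → L=4 J1=1 J2=0
P@3,1 dof=1 J1 → L=4 J1=2 J2=0
add link → L=5 J1=2 J2=0
C@4,1 dof=2 J2 → L=5 J1=2 J2=1
PS@2,0 dof=2 J2 → L=5 J1=2 J2=2
add link → L=6 J1=2 J2=2
C@2,3 dof=2 J2 → L=6 J1=2 J2=3
PS@5,1 dof=2 J2 → L=6 J1=2 J2=4
C@0,5 dof=2 J2 → L=6 J1=2 J2=5
add link → L=7 J1=2 J2=5
R@1,6 dof=1 J1 → L=7 J1=3 J2=5
PS@0,1 dof=2 J2 → L=7 J1=3 J2=6
R@3,6 dof=1 J1 → L=7 J1=4 J2=6
M=3(L−1)−2J1−J2=3·6−2·4−6=4

M = 4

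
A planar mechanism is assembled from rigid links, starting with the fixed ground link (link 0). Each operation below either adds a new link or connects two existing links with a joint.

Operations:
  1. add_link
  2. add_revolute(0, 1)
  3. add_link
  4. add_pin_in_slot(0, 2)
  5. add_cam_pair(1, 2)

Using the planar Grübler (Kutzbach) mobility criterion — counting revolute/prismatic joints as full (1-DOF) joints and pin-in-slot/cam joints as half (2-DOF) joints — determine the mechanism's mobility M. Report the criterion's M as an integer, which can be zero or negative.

[1;0;0] (link 0 is ground)
L+ [2;0;0]
R(0,1)∈J1 [2;1;0]
L+ [3;1;0]
PS(0,2)∈J2 [3;1;1]
C(1,2)∈J2 [3;1;2]
mobility = 6 − 2 − 2 = 2

M = 2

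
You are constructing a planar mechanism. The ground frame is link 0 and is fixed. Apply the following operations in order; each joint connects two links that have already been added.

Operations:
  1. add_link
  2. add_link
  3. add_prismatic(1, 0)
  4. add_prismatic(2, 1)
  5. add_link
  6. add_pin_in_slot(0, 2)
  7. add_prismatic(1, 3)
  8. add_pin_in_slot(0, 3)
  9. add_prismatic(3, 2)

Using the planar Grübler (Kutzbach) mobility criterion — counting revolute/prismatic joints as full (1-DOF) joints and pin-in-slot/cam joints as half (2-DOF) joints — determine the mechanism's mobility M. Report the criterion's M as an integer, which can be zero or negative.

(L,J1,J2)=(1,0,0); link0 fixed
link1: (2,0,0)
link2: (3,0,0)
P 1-0 [J1]: (3,1,0)
P 2-1 [J1]: (3,2,0)
link3: (4,2,0)
PS 0-2 [J2]: (4,2,1)
P 1-3 [J1]: (4,3,1)
PS 0-3 [J2]: (4,3,2)
P 3-2 [J1]: (4,4,2)
Grübler: 3·3 − 2·4 − 2 = -1

M = -1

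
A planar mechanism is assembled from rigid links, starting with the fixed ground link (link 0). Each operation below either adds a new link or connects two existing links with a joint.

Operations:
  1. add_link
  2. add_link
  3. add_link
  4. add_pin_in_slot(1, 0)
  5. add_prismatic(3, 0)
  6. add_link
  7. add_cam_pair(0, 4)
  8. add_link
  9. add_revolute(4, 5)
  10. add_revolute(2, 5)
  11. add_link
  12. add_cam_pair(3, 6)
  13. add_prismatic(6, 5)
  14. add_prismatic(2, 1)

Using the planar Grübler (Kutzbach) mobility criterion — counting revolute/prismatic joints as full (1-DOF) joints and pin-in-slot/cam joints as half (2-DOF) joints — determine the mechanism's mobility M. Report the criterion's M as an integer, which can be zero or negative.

link 0 = ground. State L|J1|J2 = 1|0|0
+link1  2|0|0
+link2  3|0|0
+link3  4|0|0
PS(1,0) f=2→J2  4|0|1
P(3,0) f=1→J1  4|1|1
+link4  5|1|1
C(0,4) f=2→J2  5|1|2
+link5  6|1|2
R(4,5) f=1→J1  6|2|2
R(2,5) f=1→J1  6|3|2
+link6  7|3|2
C(3,6) f=2→J2  7|3|3
P(6,5) f=1→J1  7|4|3
P(2,1) f=1→J1  7|5|3
M = 3(7−1)−2·5−3 = 18−10−3 = 5

M = 5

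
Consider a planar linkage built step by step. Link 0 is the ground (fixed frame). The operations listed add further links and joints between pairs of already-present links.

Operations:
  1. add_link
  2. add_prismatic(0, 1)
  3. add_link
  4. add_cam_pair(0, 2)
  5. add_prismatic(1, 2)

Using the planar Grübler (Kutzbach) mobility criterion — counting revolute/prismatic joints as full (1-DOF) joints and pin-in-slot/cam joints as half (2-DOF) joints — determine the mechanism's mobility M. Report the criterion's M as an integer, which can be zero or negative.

ground; <1,0,0>
#1 <2,0,0>
P:0↔1 J1 <2,1,0>
#2 <3,1,0>
C:0↔2 J2 <3,1,1>
P:1↔2 J1 <3,2,1>
3×2 − 2×2 − 1×1 = 1

M = 1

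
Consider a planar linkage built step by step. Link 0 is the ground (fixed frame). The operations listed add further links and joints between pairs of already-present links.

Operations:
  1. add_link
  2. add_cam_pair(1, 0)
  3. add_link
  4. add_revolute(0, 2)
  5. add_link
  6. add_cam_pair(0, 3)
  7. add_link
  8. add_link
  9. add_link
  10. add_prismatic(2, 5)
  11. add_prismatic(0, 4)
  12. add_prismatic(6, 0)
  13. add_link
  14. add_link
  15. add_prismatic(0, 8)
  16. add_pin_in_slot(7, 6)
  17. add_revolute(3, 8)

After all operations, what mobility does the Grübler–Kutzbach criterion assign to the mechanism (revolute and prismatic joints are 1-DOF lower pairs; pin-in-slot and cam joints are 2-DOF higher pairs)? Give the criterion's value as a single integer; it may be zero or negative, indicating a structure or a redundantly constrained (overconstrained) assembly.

M = 9

(L,J1,J2)=(1,0,0); link0 fixed
link1: (2,0,0)
C 1-0 [J2]: (2,0,1)
link2: (3,0,1)
R 0-2 [J1]: (3,1,1)
link3: (4,1,1)
C 0-3 [J2]: (4,1,2)
link4: (5,1,2)
link5: (6,1,2)
link6: (7,1,2)
P 2-5 [J1]: (7,2,2)
P 0-4 [J1]: (7,3,2)
P 6-0 [J1]: (7,4,2)
link7: (8,4,2)
link8: (9,4,2)
P 0-8 [J1]: (9,5,2)
PS 7-6 [J2]: (9,5,3)
R 3-8 [J1]: (9,6,3)
Grübler: 3·8 − 2·6 − 3 = 9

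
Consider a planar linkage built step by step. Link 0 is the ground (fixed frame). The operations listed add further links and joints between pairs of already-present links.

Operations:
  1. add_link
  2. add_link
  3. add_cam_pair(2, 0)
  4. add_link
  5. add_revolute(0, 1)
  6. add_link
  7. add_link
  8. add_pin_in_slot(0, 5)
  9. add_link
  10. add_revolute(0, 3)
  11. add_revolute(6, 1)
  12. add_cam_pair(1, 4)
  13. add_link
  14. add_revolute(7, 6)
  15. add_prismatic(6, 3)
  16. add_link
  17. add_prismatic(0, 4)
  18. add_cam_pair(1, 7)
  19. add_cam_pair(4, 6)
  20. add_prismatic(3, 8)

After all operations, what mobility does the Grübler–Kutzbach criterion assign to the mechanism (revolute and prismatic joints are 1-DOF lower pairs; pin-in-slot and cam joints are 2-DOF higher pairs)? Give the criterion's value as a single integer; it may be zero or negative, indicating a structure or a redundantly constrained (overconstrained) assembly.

M = 5

L=1 J1=0 J2=0
add link → L=2 J1=0 J2=0
add link → L=3 J1=0 J2=0
C@2,0 dof=2 J2 → L=3 J1=0 J2=1
add link → L=4 J1=0 J2=1
R@0,1 dof=1 J1 → L=4 J1=1 J2=1
add link → L=5 J1=1 J2=1
add link → L=6 J1=1 J2=1
PS@0,5 dof=2 J2 → L=6 J1=1 J2=2
add link → L=7 J1=1 J2=2
R@0,3 dof=1 J1 → L=7 J1=2 J2=2
R@6,1 dof=1 J1 → L=7 J1=3 J2=2
C@1,4 dof=2 J2 → L=7 J1=3 J2=3
add link → L=8 J1=3 J2=3
R@7,6 dof=1 J1 → L=8 J1=4 J2=3
P@6,3 dof=1 J1 → L=8 J1=5 J2=3
add link → L=9 J1=5 J2=3
P@0,4 dof=1 J1 → L=9 J1=6 J2=3
C@1,7 dof=2 J2 → L=9 J1=6 J2=4
C@4,6 dof=2 J2 → L=9 J1=6 J2=5
P@3,8 dof=1 J1 → L=9 J1=7 J2=5
M=3(L−1)−2J1−J2=3·8−2·7−5=5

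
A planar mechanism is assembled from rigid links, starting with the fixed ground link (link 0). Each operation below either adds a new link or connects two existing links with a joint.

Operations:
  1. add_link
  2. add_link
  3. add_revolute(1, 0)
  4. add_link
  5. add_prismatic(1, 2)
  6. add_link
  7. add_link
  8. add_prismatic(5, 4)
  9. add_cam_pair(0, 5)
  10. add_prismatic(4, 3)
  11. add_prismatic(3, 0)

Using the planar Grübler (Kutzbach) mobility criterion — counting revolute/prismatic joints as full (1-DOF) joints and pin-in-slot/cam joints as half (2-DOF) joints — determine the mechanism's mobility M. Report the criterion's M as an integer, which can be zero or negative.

[1;0;0] (link 0 is ground)
L+ [2;0;0]
L+ [3;0;0]
R(1,0)∈J1 [3;1;0]
L+ [4;1;0]
P(1,2)∈J1 [4;2;0]
L+ [5;2;0]
L+ [6;2;0]
P(5,4)∈J1 [6;3;0]
C(0,5)∈J2 [6;3;1]
P(4,3)∈J1 [6;4;1]
P(3,0)∈J1 [6;5;1]
mobility = 15 − 10 − 1 = 4

M = 4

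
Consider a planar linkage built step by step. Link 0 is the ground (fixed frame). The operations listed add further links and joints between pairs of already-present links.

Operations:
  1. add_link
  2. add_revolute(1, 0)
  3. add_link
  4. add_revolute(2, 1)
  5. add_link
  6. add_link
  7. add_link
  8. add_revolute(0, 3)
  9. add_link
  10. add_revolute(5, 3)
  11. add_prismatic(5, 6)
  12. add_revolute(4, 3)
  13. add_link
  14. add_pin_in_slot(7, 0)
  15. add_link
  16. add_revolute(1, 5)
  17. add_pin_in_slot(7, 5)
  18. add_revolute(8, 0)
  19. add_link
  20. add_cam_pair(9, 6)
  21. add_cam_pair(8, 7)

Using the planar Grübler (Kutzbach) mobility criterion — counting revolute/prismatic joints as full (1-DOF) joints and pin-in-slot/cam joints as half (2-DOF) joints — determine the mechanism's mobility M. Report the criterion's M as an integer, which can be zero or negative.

[1;0;0] (link 0 is ground)
L+ [2;0;0]
R(1,0)∈J1 [2;1;0]
L+ [3;1;0]
R(2,1)∈J1 [3;2;0]
L+ [4;2;0]
L+ [5;2;0]
L+ [6;2;0]
R(0,3)∈J1 [6;3;0]
L+ [7;3;0]
R(5,3)∈J1 [7;4;0]
P(5,6)∈J1 [7;5;0]
R(4,3)∈J1 [7;6;0]
L+ [8;6;0]
PS(7,0)∈J2 [8;6;1]
L+ [9;6;1]
R(1,5)∈J1 [9;7;1]
PS(7,5)∈J2 [9;7;2]
R(8,0)∈J1 [9;8;2]
L+ [10;8;2]
C(9,6)∈J2 [10;8;3]
C(8,7)∈J2 [10;8;4]
mobility = 27 − 16 − 4 = 7

M = 7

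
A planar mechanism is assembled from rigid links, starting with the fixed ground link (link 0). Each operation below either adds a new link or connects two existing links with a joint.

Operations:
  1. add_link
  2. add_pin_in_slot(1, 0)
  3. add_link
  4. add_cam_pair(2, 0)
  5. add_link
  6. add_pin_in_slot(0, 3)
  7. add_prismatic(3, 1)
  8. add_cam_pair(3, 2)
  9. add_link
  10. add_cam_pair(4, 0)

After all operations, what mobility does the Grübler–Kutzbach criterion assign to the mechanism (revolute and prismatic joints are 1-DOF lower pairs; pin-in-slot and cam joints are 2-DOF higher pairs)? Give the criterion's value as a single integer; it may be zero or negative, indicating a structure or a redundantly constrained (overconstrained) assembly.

M = 5

ground; <1,0,0>
#1 <2,0,0>
PS:1↔0 J2 <2,0,1>
#2 <3,0,1>
C:2↔0 J2 <3,0,2>
#3 <4,0,2>
PS:0↔3 J2 <4,0,3>
P:3↔1 J1 <4,1,3>
C:3↔2 J2 <4,1,4>
#4 <5,1,4>
C:4↔0 J2 <5,1,5>
3×4 − 2×1 − 1×5 = 5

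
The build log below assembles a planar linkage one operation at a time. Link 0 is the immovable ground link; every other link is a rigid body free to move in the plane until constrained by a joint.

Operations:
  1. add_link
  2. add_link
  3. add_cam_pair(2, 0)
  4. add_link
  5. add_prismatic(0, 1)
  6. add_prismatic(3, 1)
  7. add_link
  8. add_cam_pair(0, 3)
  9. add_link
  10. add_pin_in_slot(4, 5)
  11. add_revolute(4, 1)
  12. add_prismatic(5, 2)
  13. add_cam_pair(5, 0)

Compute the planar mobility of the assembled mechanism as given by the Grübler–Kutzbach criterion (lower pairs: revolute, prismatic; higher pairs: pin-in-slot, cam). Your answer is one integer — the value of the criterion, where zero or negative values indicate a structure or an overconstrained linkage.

M = 3

L=1 J1=0 J2=0
add link → L=2 J1=0 J2=0
add link → L=3 J1=0 J2=0
C@2,0 dof=2 J2 → L=3 J1=0 J2=1
add link → L=4 J1=0 J2=1
P@0,1 dof=1 J1 → L=4 J1=1 J2=1
P@3,1 dof=1 J1 → L=4 J1=2 J2=1
add link → L=5 J1=2 J2=1
C@0,3 dof=2 J2 → L=5 J1=2 J2=2
add link → L=6 J1=2 J2=2
PS@4,5 dof=2 J2 → L=6 J1=2 J2=3
R@4,1 dof=1 J1 → L=6 J1=3 J2=3
P@5,2 dof=1 J1 → L=6 J1=4 J2=3
C@5,0 dof=2 J2 → L=6 J1=4 J2=4
M=3(L−1)−2J1−J2=3·5−2·4−4=3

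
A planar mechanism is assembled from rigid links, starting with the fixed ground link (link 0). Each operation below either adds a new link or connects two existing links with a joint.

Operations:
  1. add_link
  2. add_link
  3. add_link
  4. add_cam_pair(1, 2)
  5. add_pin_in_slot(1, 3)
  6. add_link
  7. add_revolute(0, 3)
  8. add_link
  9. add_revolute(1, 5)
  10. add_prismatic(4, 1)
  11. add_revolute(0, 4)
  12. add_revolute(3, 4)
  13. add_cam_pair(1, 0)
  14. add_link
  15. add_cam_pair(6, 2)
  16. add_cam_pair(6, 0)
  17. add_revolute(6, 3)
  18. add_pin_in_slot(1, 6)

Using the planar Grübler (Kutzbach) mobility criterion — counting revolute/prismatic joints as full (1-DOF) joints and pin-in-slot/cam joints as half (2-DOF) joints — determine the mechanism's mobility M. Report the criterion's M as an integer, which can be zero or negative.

M = 0

(L,J1,J2)=(1,0,0); link0 fixed
link1: (2,0,0)
link2: (3,0,0)
link3: (4,0,0)
C 1-2 [J2]: (4,0,1)
PS 1-3 [J2]: (4,0,2)
link4: (5,0,2)
R 0-3 [J1]: (5,1,2)
link5: (6,1,2)
R 1-5 [J1]: (6,2,2)
P 4-1 [J1]: (6,3,2)
R 0-4 [J1]: (6,4,2)
R 3-4 [J1]: (6,5,2)
C 1-0 [J2]: (6,5,3)
link6: (7,5,3)
C 6-2 [J2]: (7,5,4)
C 6-0 [J2]: (7,5,5)
R 6-3 [J1]: (7,6,5)
PS 1-6 [J2]: (7,6,6)
Grübler: 3·6 − 2·6 − 6 = 0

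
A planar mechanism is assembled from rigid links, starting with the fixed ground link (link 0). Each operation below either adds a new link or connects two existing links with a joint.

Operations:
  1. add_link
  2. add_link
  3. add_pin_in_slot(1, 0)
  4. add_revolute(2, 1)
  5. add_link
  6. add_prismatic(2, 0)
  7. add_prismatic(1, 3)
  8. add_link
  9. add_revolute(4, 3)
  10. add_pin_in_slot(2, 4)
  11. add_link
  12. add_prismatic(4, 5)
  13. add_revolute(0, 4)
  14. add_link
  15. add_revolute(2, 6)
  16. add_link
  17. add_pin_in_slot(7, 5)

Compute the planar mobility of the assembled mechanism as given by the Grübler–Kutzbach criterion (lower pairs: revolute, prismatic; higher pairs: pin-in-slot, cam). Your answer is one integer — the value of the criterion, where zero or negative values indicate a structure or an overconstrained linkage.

link 0 = ground. State L|J1|J2 = 1|0|0
+link1  2|0|0
+link2  3|0|0
PS(1,0) f=2→J2  3|0|1
R(2,1) f=1→J1  3|1|1
+link3  4|1|1
P(2,0) f=1→J1  4|2|1
P(1,3) f=1→J1  4|3|1
+link4  5|3|1
R(4,3) f=1→J1  5|4|1
PS(2,4) f=2→J2  5|4|2
+link5  6|4|2
P(4,5) f=1→J1  6|5|2
R(0,4) f=1→J1  6|6|2
+link6  7|6|2
R(2,6) f=1→J1  7|7|2
+link7  8|7|2
PS(7,5) f=2→J2  8|7|3
M = 3(8−1)−2·7−3 = 21−14−3 = 4

M = 4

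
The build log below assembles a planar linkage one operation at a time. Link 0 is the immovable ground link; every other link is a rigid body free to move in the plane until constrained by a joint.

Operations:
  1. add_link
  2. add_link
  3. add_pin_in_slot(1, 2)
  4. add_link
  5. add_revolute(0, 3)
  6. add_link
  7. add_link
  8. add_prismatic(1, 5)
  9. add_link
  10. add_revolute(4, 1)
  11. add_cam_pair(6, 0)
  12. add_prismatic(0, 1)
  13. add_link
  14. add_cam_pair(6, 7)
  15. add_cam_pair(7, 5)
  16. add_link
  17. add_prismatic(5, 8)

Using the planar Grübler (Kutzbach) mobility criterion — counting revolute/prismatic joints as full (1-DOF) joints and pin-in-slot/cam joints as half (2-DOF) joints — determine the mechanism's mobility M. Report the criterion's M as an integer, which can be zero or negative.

ground; <1,0,0>
#1 <2,0,0>
#2 <3,0,0>
PS:1↔2 J2 <3,0,1>
#3 <4,0,1>
R:0↔3 J1 <4,1,1>
#4 <5,1,1>
#5 <6,1,1>
P:1↔5 J1 <6,2,1>
#6 <7,2,1>
R:4↔1 J1 <7,3,1>
C:6↔0 J2 <7,3,2>
P:0↔1 J1 <7,4,2>
#7 <8,4,2>
C:6↔7 J2 <8,4,3>
C:7↔5 J2 <8,4,4>
#8 <9,4,4>
P:5↔8 J1 <9,5,4>
3×8 − 2×5 − 1×4 = 10

M = 10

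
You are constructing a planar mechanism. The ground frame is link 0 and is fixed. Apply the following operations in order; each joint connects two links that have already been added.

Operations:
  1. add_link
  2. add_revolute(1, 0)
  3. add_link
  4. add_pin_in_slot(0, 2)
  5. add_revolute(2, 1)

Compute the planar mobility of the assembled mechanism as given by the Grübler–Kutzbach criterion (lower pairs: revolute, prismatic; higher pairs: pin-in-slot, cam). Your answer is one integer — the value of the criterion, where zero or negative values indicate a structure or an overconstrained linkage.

M = 1

(L,J1,J2)=(1,0,0); link0 fixed
link1: (2,0,0)
R 1-0 [J1]: (2,1,0)
link2: (3,1,0)
PS 0-2 [J2]: (3,1,1)
R 2-1 [J1]: (3,2,1)
Grübler: 3·2 − 2·2 − 1 = 1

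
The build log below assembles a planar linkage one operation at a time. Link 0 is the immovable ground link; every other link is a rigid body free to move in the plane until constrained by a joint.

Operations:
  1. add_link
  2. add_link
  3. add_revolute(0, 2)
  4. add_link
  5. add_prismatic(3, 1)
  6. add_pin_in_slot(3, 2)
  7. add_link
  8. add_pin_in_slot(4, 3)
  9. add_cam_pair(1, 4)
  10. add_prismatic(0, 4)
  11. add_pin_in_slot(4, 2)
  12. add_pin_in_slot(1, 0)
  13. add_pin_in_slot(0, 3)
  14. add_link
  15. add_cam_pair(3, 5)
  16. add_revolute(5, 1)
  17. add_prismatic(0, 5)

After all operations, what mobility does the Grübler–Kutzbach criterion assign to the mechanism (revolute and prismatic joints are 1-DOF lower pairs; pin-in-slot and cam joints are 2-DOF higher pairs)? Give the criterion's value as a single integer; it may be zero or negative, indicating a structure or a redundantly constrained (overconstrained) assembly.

L=1 J1=0 J2=0
add link → L=2 J1=0 J2=0
add link → L=3 J1=0 J2=0
R@0,2 dof=1 J1 → L=3 J1=1 J2=0
add link → L=4 J1=1 J2=0
P@3,1 dof=1 J1 → L=4 J1=2 J2=0
PS@3,2 dof=2 J2 → L=4 J1=2 J2=1
add link → L=5 J1=2 J2=1
PS@4,3 dof=2 J2 → L=5 J1=2 J2=2
C@1,4 dof=2 J2 → L=5 J1=2 J2=3
P@0,4 dof=1 J1 → L=5 J1=3 J2=3
PS@4,2 dof=2 J2 → L=5 J1=3 J2=4
PS@1,0 dof=2 J2 → L=5 J1=3 J2=5
PS@0,3 dof=2 J2 → L=5 J1=3 J2=6
add link → L=6 J1=3 J2=6
C@3,5 dof=2 J2 → L=6 J1=3 J2=7
R@5,1 dof=1 J1 → L=6 J1=4 J2=7
P@0,5 dof=1 J1 → L=6 J1=5 J2=7
M=3(L−1)−2J1−J2=3·5−2·5−7=-2

M = -2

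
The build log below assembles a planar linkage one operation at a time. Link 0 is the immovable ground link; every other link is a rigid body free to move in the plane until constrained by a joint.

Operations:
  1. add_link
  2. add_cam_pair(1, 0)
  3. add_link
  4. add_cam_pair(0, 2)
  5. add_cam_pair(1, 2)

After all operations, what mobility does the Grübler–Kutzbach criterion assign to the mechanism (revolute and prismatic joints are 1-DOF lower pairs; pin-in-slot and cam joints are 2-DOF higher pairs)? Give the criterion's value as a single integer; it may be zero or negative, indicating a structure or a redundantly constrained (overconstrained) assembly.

M = 3

[1;0;0] (link 0 is ground)
L+ [2;0;0]
C(1,0)∈J2 [2;0;1]
L+ [3;0;1]
C(0,2)∈J2 [3;0;2]
C(1,2)∈J2 [3;0;3]
mobility = 6 − 0 − 3 = 3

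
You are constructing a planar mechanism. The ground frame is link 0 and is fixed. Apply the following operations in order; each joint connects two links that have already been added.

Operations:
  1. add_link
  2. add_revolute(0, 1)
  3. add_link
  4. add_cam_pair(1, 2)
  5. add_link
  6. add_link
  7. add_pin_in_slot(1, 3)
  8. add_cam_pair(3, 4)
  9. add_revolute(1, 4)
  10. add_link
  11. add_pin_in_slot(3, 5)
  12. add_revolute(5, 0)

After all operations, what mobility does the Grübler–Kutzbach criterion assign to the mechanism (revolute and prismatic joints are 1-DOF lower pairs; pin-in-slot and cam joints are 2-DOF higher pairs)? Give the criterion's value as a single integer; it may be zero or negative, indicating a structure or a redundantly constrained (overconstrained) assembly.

M = 5

(L,J1,J2)=(1,0,0); link0 fixed
link1: (2,0,0)
R 0-1 [J1]: (2,1,0)
link2: (3,1,0)
C 1-2 [J2]: (3,1,1)
link3: (4,1,1)
link4: (5,1,1)
PS 1-3 [J2]: (5,1,2)
C 3-4 [J2]: (5,1,3)
R 1-4 [J1]: (5,2,3)
link5: (6,2,3)
PS 3-5 [J2]: (6,2,4)
R 5-0 [J1]: (6,3,4)
Grübler: 3·5 − 2·3 − 4 = 5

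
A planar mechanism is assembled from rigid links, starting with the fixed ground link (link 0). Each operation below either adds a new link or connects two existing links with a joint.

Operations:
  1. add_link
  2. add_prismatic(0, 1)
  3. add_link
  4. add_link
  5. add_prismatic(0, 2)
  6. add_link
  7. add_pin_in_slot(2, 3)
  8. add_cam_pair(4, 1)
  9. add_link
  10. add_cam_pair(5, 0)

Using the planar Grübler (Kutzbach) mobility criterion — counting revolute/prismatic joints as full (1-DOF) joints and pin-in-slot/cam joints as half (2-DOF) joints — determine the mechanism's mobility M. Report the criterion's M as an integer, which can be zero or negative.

L=1 J1=0 J2=0
add link → L=2 J1=0 J2=0
P@0,1 dof=1 J1 → L=2 J1=1 J2=0
add link → L=3 J1=1 J2=0
add link → L=4 J1=1 J2=0
P@0,2 dof=1 J1 → L=4 J1=2 J2=0
add link → L=5 J1=2 J2=0
PS@2,3 dof=2 J2 → L=5 J1=2 J2=1
C@4,1 dof=2 J2 → L=5 J1=2 J2=2
add link → L=6 J1=2 J2=2
C@5,0 dof=2 J2 → L=6 J1=2 J2=3
M=3(L−1)−2J1−J2=3·5−2·2−3=8

M = 8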